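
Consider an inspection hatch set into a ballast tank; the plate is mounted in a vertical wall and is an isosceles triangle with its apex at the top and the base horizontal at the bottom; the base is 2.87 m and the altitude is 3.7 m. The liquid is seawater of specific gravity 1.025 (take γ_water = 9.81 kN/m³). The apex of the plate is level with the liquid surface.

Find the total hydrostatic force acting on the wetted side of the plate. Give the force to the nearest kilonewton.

F ≈ 132 kN

γ = 1.025 × 9.81 = 10.05525 kN/m³.
With the apex up, the centroid sits 2h/3 = 2 × 3.7/3 = 2.46667 m below the apex, so the centroid depth is h_c = 2.46667 m.
A = ½ × 2.87 × 3.7 = 5.3095 m².
Resultant F = γ·h_c·A = 10.05525 × 2.46667 × 5.3095 = 131.691 kN.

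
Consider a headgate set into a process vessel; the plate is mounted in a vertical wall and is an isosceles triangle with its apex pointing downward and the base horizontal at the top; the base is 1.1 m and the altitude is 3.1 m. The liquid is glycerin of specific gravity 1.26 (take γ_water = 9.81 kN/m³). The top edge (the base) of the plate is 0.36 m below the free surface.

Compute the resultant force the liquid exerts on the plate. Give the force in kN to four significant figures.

γ = 1.26 × 9.81 = 12.3606 kN/m³.
With the apex down, the centroid sits h/3 = 3.1/3 = 1.03333 m below the base (the top edge), so the centroid depth is h_c = 0.36 + 1.03333 = 1.39333 m.
A = ½ × 1.1 × 3.1 = 1.705 m².
Resultant F = γ·h_c·A = 12.3606 × 1.39333 × 1.705 = 29.3642 kN.

F ≈ 29.36 kN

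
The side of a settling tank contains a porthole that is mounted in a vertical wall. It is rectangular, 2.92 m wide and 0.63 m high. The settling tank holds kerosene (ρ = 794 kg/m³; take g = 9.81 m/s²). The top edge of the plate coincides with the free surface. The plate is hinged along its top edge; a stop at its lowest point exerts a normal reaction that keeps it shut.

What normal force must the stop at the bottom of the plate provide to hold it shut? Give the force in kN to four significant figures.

P ≈ 3.009 kN

γ = ρg = 794 × 9.81 / 1000 = 7.78914 kN/m³.
The centroid lies 0.63/2 = 0.315 m below the top edge, so the centroid depth is h_c = 0.315 m.
A = 2.92 × 0.63 = 1.8396 m².
Resultant F = γ·h_c·A = 7.78914 × 0.315 × 1.8396 = 4.5136 kN.
I_c = b·h³/12 = 2.92 × 0.63³/12 = 0.0608448 m⁴.
Centre of pressure: y_p = y_c + I_c/(y_c·A) = 0.315 + 0.0608448/(0.315 × 1.8396) = 0.315 + 0.105 = 0.42 m along the plane.
The resultant acts 0.315 + 0.105 = 0.42 m (along the plate) below the hinge at the top edge, so the moment about the hinge is M = F × 0.42 = 4.5136 × 0.42 = 1.89571 kN·m.
A normal force at the bottom, 0.63 m from the hinge, must supply this moment: P = 1.89571/0.63 = 3.00906 kN.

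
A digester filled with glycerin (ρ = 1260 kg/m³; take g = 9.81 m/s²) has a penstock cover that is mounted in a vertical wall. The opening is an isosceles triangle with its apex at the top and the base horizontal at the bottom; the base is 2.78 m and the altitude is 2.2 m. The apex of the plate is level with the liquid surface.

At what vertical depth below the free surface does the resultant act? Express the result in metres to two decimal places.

h_p = 1.65 m

γ = ρg = 1260 × 9.81 / 1000 = 12.3606 kN/m³.
With the apex up, the centroid sits 2h/3 = 2 × 2.2/3 = 1.46667 m below the apex, so the centroid depth is h_c = 1.46667 m.
A = ½ × 2.78 × 2.2 = 3.058 m².
Resultant F = γ·h_c·A = 12.3606 × 1.46667 × 3.058 = 55.4382 kN.
I_c = b·h³/36 = 2.78 × 2.2³/36 = 0.822262 m⁴.
Centre of pressure: y_p = y_c + I_c/(y_c·A) = 1.46667 + 0.822262/(1.46667 × 3.058) = 1.46667 + 0.183333 = 1.65 m along the plane.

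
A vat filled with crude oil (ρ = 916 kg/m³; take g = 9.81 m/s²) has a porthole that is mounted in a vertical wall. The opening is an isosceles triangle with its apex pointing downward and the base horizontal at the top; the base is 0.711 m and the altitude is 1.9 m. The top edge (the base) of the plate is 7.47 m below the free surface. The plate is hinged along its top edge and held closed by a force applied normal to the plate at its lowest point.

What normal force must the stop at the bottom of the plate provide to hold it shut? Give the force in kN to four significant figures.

P ≈ 17.04 kN

γ = ρg = 916 × 9.81 / 1000 = 8.98596 kN/m³.
With the apex down, the centroid sits h/3 = 1.9/3 = 0.633333 m below the base (the top edge), so the centroid depth is h_c = 7.47 + 0.633333 = 8.10333 m.
A = ½ × 0.711 × 1.9 = 0.67545 m².
Resultant F = γ·h_c·A = 8.98596 × 8.10333 × 0.67545 = 49.1837 kN.
I_c = b·h³/36 = 0.711 × 1.9³/36 = 0.135465 m⁴.
Centre of pressure: y_p = y_c + I_c/(y_c·A) = 8.10333 + 0.135465/(8.10333 × 0.67545) = 8.10333 + 0.0247497 = 8.12808 m along the plane.
The resultant acts 0.633333 + 0.0247497 = 0.658083 m (along the plate) below the hinge at the top edge, so the moment about the hinge is M = F × 0.658083 = 49.1837 × 0.658083 = 32.367 kN·m.
A normal force at the bottom, 1.9 m from the hinge, must supply this moment: P = 32.367/1.9 = 17.0353 kN.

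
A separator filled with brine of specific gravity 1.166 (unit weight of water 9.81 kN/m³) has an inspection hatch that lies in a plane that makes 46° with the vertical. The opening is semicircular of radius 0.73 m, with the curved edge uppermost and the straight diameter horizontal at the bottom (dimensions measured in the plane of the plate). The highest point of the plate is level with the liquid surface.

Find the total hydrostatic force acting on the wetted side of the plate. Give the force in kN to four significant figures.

F ≈ 2.795 kN

γ = 1.166 × 9.81 = 11.43846 kN/m³.
The plate makes 46° with the vertical, i.e. θ = 90° − 46° = 44° to the horizontal. Measuring y along the incline from the free-surface line, vertical depth h = y·sinθ with sinθ = 0.694658.
The centroid lies 4r/(3π) = 0.309822 m above the diameter, so r − 4r/(3π) = 0.73 − 0.309822 = 0.420178 m below the topmost point, so y_c = 0.420178 m and h_c = 0.420178 × 0.694658 = 0.29188 m.
A = πr²/2 = π × 0.73²/2 = 0.837077 m².
Resultant F = γ·h_c·A = 11.43846 × 0.29188 × 0.837077 = 2.79471 kN.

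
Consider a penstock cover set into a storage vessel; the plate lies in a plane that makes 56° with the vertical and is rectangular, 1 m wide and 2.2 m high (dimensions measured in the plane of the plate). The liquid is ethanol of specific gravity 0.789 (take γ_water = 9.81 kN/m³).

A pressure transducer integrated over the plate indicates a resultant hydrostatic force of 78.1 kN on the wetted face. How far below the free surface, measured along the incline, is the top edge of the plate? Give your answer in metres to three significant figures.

γ = 0.789 × 9.81 = 7.74009 kN/m³.
A = 1 × 2.2 = 2.2 m².
From F = γ·h_c·A, the centroid depth is h_c = 78.1/(7.74009 × 2.2) = 4.58651 m.
The plate makes 56° with the vertical, i.e. θ = 90° − 56° = 34° to the horizontal. Measuring y along the incline from the free-surface line, vertical depth h = y·sinθ with sinθ = 0.559193.
Along the incline, y_c = h_c/sinθ = 4.58651/0.559193 = 8.20202 m.
The centroid lies 2.2/2 = 1.1 m below the top edge, so the top edge sits at y_top = 8.20202 − 1.1 = 7.10202 m along the incline.

y_top ≈ 7.10 m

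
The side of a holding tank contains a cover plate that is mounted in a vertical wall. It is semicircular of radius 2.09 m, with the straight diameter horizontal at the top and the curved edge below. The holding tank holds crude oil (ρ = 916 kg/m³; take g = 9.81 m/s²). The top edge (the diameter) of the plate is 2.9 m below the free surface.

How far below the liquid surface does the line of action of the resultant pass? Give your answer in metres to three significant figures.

γ = ρg = 916 × 9.81 / 1000 = 8.98596 kN/m³.
The centroid of a semicircle lies 4r/(3π) = 0.887024 m from the diameter, here below the top edge, so the centroid depth is h_c = 2.9 + 0.887024 = 3.78702 m.
A = πr²/2 = π × 2.09²/2 = 6.8614 m².
Resultant F = γ·h_c·A = 8.98596 × 3.78702 × 6.8614 = 233.494 kN.
I_c = (π/8 − 8/(9π))·r⁴ = 0.109757 × 2.09⁴ = 2.0942 m⁴.
Centre of pressure: y_p = y_c + I_c/(y_c·A) = 3.78702 + 2.0942/(3.78702 × 6.8614) = 3.78702 + 0.0805949 = 3.86761 m along the plane.

h_p = 3.87 m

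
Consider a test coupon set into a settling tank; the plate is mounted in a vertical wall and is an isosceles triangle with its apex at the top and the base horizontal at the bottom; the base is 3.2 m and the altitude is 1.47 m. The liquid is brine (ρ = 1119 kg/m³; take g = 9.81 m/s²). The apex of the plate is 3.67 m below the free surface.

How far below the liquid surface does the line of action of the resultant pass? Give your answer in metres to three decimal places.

γ = ρg = 1119 × 9.81 / 1000 = 10.97739 kN/m³.
With the apex up, the centroid sits 2h/3 = 2 × 1.47/3 = 0.98 m below the apex, so the centroid depth is h_c = 3.67 + 0.98 = 4.65 m.
A = ½ × 3.2 × 1.47 = 2.352 m².
Resultant F = γ·h_c·A = 10.97739 × 4.65 × 2.352 = 120.058 kN.
I_c = b·h³/36 = 3.2 × 1.47³/36 = 0.282358 m⁴.
Centre of pressure: y_p = y_c + I_c/(y_c·A) = 4.65 + 0.282358/(4.65 × 2.352) = 4.65 + 0.0258172 = 4.67582 m along the plane.

h_p = 4.676 m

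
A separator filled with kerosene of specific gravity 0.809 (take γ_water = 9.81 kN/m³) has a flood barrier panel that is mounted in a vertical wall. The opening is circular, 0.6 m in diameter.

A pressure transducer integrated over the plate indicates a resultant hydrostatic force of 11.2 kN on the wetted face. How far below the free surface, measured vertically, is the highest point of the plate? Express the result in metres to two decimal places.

d_top ≈ 4.69 m

γ = 0.809 × 9.81 = 7.93629 kN/m³.
A = π(0.3)² = 0.282743 m².
From F = γ·h_c·A, the centroid depth is h_c = 11.2/(7.93629 × 0.282743) = 4.99124 m.
The centroid is at the centre, 0.3 m below the top of the plate, so the highest point sits at h_top = 4.99124 − 0.3 = 4.69124 m below the surface.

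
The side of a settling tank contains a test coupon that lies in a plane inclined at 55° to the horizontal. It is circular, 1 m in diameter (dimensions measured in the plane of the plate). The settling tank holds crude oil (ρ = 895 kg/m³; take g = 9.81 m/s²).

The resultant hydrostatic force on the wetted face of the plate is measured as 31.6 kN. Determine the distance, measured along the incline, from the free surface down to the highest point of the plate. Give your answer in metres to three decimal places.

y_top ≈ 5.094 m

γ = ρg = 895 × 9.81 / 1000 = 8.77995 kN/m³.
A = π(0.5)² = 0.785398 m².
From F = γ·h_c·A, the centroid depth is h_c = 31.6/(8.77995 × 0.785398) = 4.58253 m.
Let θ = 55° be the plate's angle to the horizontal; measure y along the incline from where the plane meets the free surface. Vertical depth h = y·sinθ with sinθ = 0.819152.
Along the incline, y_c = h_c/sinθ = 4.58253/0.819152 = 5.59424 m.
The centroid is at the centre, 0.5 m below the top of the plate, so the highest point sits at y_top = 5.59424 − 0.5 = 5.09424 m along the incline.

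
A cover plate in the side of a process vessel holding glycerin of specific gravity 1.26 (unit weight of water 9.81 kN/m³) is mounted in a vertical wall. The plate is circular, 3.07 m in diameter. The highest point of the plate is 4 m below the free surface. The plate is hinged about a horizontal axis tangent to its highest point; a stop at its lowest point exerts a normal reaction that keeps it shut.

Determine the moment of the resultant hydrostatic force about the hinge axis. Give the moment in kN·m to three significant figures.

M ≈ 831 kN·m

γ = 1.26 × 9.81 = 12.3606 kN/m³.
The centroid is at the centre, 1.535 m below the top of the plate, so the centroid depth is h_c = 4 + 1.535 = 5.535 m.
A = π(1.535)² = 7.4023 m².
Resultant F = γ·h_c·A = 12.3606 × 5.535 × 7.4023 = 506.435 kN.
I_c = πr⁴/4 = π × 1.535⁴/4 = 4.36037 m⁴.
Centre of pressure: y_p = y_c + I_c/(y_c·A) = 5.535 + 4.36037/(5.535 × 7.4023) = 5.535 + 0.106424 = 5.64142 m along the plane.
The resultant acts 1.535 + 0.106424 = 1.64142 m (along the plate) below the hinge at the top edge, so the moment about the hinge is M = F × 1.64142 = 506.435 × 1.64142 = 831.273 kN·m.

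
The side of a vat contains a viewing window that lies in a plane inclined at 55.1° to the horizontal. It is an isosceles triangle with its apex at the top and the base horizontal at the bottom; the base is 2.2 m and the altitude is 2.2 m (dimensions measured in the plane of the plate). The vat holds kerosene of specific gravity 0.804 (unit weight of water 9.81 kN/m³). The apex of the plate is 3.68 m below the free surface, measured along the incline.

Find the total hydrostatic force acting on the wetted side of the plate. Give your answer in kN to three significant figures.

γ = 0.804 × 9.81 = 7.88724 kN/m³.
Let θ = 55.1° be the plate's angle to the horizontal; measure y along the incline from where the plane meets the free surface. Vertical depth h = y·sinθ with sinθ = 0.820152.
With the apex up, the centroid sits 2h/3 = 2 × 2.2/3 = 1.46667 m below the apex, so y_c = 3.68 + 1.46667 = 5.14667 m and h_c = 5.14667 × 0.820152 = 4.22105 m.
A = ½ × 2.2 × 2.2 = 2.42 m².
Resultant F = γ·h_c·A = 7.88724 × 4.22105 × 2.42 = 80.5677 kN.

F ≈ 80.6 kN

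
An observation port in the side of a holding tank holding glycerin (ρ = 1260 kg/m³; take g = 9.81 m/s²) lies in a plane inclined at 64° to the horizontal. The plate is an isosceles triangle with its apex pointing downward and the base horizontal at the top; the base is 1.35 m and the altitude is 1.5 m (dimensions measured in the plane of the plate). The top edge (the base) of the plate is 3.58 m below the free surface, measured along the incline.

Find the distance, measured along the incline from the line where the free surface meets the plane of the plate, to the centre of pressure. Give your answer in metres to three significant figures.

γ = ρg = 1260 × 9.81 / 1000 = 12.3606 kN/m³.
Let θ = 64° be the plate's angle to the horizontal; measure y along the incline from where the plane meets the free surface. Vertical depth h = y·sinθ with sinθ = 0.898794.
With the apex down, the centroid sits h/3 = 1.5/3 = 0.5 m below the base (the top edge), so y_c = 3.58 + 0.5 = 4.08 m and h_c = 4.08 × 0.898794 = 3.66708 m.
A = ½ × 1.35 × 1.5 = 1.0125 m².
Resultant F = γ·h_c·A = 12.3606 × 3.66708 × 1.0125 = 45.8939 kN.
I_c = b·h³/36 = 1.35 × 1.5³/36 = 0.126563 m⁴.
Centre of pressure: y_p = y_c + I_c/(y_c·A) = 4.08 + 0.126563/(4.08 × 1.0125) = 4.08 + 0.0306374 = 4.11064 m along the plane.

y_p = 4.11 m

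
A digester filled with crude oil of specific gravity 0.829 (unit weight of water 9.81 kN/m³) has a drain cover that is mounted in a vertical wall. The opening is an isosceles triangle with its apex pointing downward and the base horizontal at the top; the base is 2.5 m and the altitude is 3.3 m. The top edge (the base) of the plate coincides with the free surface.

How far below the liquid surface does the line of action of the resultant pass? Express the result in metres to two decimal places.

γ = 0.829 × 9.81 = 8.13249 kN/m³.
With the apex down, the centroid sits h/3 = 3.3/3 = 1.1 m below the base (the top edge), so the centroid depth is h_c = 1.1 m.
A = ½ × 2.5 × 3.3 = 4.125 m².
Resultant F = γ·h_c·A = 8.13249 × 1.1 × 4.125 = 36.9012 kN.
I_c = b·h³/36 = 2.5 × 3.3³/36 = 2.49562 m⁴.
Centre of pressure: y_p = y_c + I_c/(y_c·A) = 1.1 + 2.49562/(1.1 × 4.125) = 1.1 + 0.549999 = 1.65 m along the plane.

h_p = 1.65 m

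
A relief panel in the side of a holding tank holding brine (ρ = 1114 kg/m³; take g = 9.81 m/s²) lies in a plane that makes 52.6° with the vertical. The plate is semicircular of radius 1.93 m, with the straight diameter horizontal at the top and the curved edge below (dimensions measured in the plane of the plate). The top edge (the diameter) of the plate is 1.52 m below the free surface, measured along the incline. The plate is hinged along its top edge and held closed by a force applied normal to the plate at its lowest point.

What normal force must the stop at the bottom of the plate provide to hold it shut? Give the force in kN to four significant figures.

P ≈ 43.79 kN

γ = ρg = 1114 × 9.81 / 1000 = 10.92834 kN/m³.
The plate makes 52.6° with the vertical, i.e. θ = 90° − 52.6° = 37.4° to the horizontal. Measuring y along the incline from the free-surface line, vertical depth h = y·sinθ with sinθ = 0.607376.
The centroid of a semicircle lies 4r/(3π) = 0.819117 m from the diameter, here below the top edge, so y_c = 1.52 + 0.819117 = 2.33912 m and h_c = 2.33912 × 0.607376 = 1.42073 m.
A = πr²/2 = π × 1.93²/2 = 5.85106 m².
Resultant F = γ·h_c·A = 10.92834 × 1.42073 × 5.85106 = 90.8448 kN.
I_c = (π/8 − 8/(9π))·r⁴ = 0.109757 × 1.93⁴ = 1.52287 m⁴.
Centre of pressure: y_p = y_c + I_c/(y_c·A) = 2.33912 + 1.52287/(2.33912 × 5.85106) = 2.33912 + 0.111269 = 2.45039 m along the plane.
The resultant acts 0.819117 + 0.111269 = 0.930386 m (along the plate) below the hinge at the top edge, so the moment about the hinge is M = F × 0.930386 = 90.8448 × 0.930386 = 84.5207 kN·m.
A normal force at the bottom, 1.93 m from the hinge, must supply this moment: P = 84.5207/1.93 = 43.7931 kN.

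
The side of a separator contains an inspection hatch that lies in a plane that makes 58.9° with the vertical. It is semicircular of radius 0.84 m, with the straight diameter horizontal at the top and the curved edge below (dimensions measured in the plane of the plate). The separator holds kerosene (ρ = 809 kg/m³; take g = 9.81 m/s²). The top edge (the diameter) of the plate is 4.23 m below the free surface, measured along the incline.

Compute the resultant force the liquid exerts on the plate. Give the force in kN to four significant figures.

F ≈ 20.84 kN

γ = ρg = 809 × 9.81 / 1000 = 7.93629 kN/m³.
The plate makes 58.9° with the vertical, i.e. θ = 90° − 58.9° = 31.1° to the horizontal. Measuring y along the incline from the free-surface line, vertical depth h = y·sinθ with sinθ = 0.516533.
The centroid of a semicircle lies 4r/(3π) = 0.356507 m from the diameter, here below the top edge, so y_c = 4.23 + 0.356507 = 4.58651 m and h_c = 4.58651 × 0.516533 = 2.36908 m.
A = πr²/2 = π × 0.84²/2 = 1.10835 m².
Resultant F = γ·h_c·A = 7.93629 × 2.36908 × 1.10835 = 20.8389 kN.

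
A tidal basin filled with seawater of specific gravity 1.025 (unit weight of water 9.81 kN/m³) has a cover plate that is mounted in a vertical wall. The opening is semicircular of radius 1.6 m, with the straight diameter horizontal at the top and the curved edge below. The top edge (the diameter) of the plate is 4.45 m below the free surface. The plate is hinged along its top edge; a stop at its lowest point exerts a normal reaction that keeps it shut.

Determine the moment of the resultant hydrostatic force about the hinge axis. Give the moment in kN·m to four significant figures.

γ = 1.025 × 9.81 = 10.05525 kN/m³.
The centroid of a semicircle lies 4r/(3π) = 0.679061 m from the diameter, here below the top edge, so the centroid depth is h_c = 4.45 + 0.679061 = 5.12906 m.
A = πr²/2 = π × 1.6²/2 = 4.02124 m².
Resultant F = γ·h_c·A = 10.05525 × 5.12906 × 4.02124 = 207.391 kN.
I_c = (π/8 − 8/(9π))·r⁴ = 0.109757 × 1.6⁴ = 0.719303 m⁴.
Centre of pressure: y_p = y_c + I_c/(y_c·A) = 5.12906 + 0.719303/(5.12906 × 4.02124) = 5.12906 + 0.034875 = 5.16394 m along the plane.
The resultant acts 0.679061 + 0.034875 = 0.713936 m (along the plate) below the hinge at the top edge, so the moment about the hinge is M = F × 0.713936 = 207.391 × 0.713936 = 148.064 kN·m.

M ≈ 148.1 kN·m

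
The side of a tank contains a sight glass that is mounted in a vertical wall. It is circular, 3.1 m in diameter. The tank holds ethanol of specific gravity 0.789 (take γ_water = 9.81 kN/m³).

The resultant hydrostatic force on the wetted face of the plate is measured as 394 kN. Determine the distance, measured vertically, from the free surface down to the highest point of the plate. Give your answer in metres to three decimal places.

d_top ≈ 5.194 m

γ = 0.789 × 9.81 = 7.74009 kN/m³.
A = π(1.55)² = 7.54768 m².
From F = γ·h_c·A, the centroid depth is h_c = 394/(7.74009 × 7.54768) = 6.7443 m.
The centroid is at the centre, 1.55 m below the top of the plate, so the highest point sits at h_top = 6.7443 − 1.55 = 5.1943 m below the surface.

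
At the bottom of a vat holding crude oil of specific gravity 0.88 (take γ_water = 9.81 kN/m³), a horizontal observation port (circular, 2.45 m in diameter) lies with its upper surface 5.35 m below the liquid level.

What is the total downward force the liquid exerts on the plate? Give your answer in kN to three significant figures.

γ = 0.88 × 9.81 = 8.6328 kN/m³.
The plate is horizontal, so pressure is uniform at p = γ·h = 8.6328 × 5.35 = 46.1855 kN/m².
A = π(1.225)² = 4.71435 m².
F = p·A = 46.1855 × 4.71435 = 217.735 kN.

F ≈ 218 kN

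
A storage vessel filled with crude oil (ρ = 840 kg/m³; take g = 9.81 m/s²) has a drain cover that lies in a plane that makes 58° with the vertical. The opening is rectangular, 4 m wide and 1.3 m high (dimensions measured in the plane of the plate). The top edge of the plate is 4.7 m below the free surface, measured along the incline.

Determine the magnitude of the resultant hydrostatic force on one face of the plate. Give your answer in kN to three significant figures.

F ≈ 121 kN

γ = ρg = 840 × 9.81 / 1000 = 8.2404 kN/m³.
The plate makes 58° with the vertical, i.e. θ = 90° − 58° = 32° to the horizontal. Measuring y along the incline from the free-surface line, vertical depth h = y·sinθ with sinθ = 0.529919.
The centroid lies 1.3/2 = 0.65 m below the top edge, so y_c = 4.7 + 0.65 = 5.35 m and h_c = 5.35 × 0.529919 = 2.83507 m.
A = 4 × 1.3 = 5.2 m².
Resultant F = γ·h_c·A = 8.2404 × 2.83507 × 5.2 = 121.483 kN.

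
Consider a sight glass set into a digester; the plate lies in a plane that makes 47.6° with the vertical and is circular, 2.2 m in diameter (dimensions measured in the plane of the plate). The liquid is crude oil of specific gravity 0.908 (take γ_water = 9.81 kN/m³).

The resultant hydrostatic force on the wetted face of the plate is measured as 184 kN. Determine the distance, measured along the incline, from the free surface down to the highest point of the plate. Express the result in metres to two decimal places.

γ = 0.908 × 9.81 = 8.90748 kN/m³.
A = π(1.1)² = 3.80133 m².
From F = γ·h_c·A, the centroid depth is h_c = 184/(8.90748 × 3.80133) = 5.4341 m.
The plate makes 47.6° with the vertical, i.e. θ = 90° − 47.6° = 42.4° to the horizontal. Measuring y along the incline from the free-surface line, vertical depth h = y·sinθ with sinθ = 0.674302.
Along the incline, y_c = h_c/sinθ = 5.4341/0.674302 = 8.05885 m.
The centroid is at the centre, 1.1 m below the top of the plate, so the highest point sits at y_top = 8.05885 − 1.1 = 6.95885 m along the incline.

y_top ≈ 6.96 m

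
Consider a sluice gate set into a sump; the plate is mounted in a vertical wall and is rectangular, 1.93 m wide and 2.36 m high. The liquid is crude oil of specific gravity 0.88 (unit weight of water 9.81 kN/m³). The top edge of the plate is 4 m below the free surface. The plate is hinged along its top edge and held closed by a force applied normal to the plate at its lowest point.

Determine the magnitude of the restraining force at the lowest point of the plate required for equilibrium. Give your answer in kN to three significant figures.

P ≈ 110 kN

γ = 0.88 × 9.81 = 8.6328 kN/m³.
The centroid lies 2.36/2 = 1.18 m below the top edge, so the centroid depth is h_c = 4 + 1.18 = 5.18 m.
A = 1.93 × 2.36 = 4.5548 m².
Resultant F = γ·h_c·A = 8.6328 × 5.18 × 4.5548 = 203.681 kN.
I_c = b·h³/12 = 1.93 × 2.36³/12 = 2.11403 m⁴.
Centre of pressure: y_p = y_c + I_c/(y_c·A) = 5.18 + 2.11403/(5.18 × 4.5548) = 5.18 + 0.0896008 = 5.2696 m along the plane.
The resultant acts 1.18 + 0.0896008 = 1.2696 m (along the plate) below the hinge at the top edge, so the moment about the hinge is M = F × 1.2696 = 203.681 × 1.2696 = 258.593 kN·m.
A normal force at the bottom, 2.36 m from the hinge, must supply this moment: P = 258.593/2.36 = 109.573 kN.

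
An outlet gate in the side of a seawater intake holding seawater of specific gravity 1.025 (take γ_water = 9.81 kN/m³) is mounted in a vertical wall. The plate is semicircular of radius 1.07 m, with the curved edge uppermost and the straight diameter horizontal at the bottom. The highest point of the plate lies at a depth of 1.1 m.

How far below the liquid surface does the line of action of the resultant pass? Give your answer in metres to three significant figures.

h_p = 1.76 m

γ = 1.025 × 9.81 = 10.05525 kN/m³.
The centroid lies 4r/(3π) = 0.454122 m above the diameter, so r − 4r/(3π) = 1.07 − 0.454122 = 0.615878 m below the topmost point, so the centroid depth is h_c = 1.1 + 0.615878 = 1.71588 m.
A = πr²/2 = π × 1.07²/2 = 1.7984 m².
Resultant F = γ·h_c·A = 10.05525 × 1.71588 × 1.7984 = 31.0289 kN.
I_c = (π/8 − 8/(9π))·r⁴ = 0.109757 × 1.07⁴ = 0.143869 m⁴.
Centre of pressure: y_p = y_c + I_c/(y_c·A) = 1.71588 + 0.143869/(1.71588 × 1.7984) = 1.71588 + 0.0466223 = 1.7625 m along the plane.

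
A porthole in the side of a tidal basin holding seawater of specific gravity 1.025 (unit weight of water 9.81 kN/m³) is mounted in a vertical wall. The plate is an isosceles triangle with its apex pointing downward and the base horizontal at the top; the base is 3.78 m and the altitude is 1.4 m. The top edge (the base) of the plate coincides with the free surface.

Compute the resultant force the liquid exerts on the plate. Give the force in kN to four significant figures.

F ≈ 12.42 kN

γ = 1.025 × 9.81 = 10.05525 kN/m³.
With the apex down, the centroid sits h/3 = 1.4/3 = 0.466667 m below the base (the top edge), so the centroid depth is h_c = 0.466667 m.
A = ½ × 3.78 × 1.4 = 2.646 m².
Resultant F = γ·h_c·A = 10.05525 × 0.466667 × 2.646 = 12.4162 kN.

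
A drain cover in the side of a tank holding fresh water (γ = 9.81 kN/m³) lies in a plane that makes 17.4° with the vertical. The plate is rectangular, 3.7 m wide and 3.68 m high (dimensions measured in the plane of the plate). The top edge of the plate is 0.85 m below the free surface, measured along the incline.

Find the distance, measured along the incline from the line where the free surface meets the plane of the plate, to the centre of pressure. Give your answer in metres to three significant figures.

γ = 9.81 kN/m³.
The plate makes 17.4° with the vertical, i.e. θ = 90° − 17.4° = 72.6° to the horizontal. Measuring y along the incline from the free-surface line, vertical depth h = y·sinθ with sinθ = 0.954240.
The centroid lies 3.68/2 = 1.84 m below the top edge, so y_c = 0.85 + 1.84 = 2.69 m and h_c = 2.69 × 0.954240 = 2.56691 m.
A = 3.7 × 3.68 = 13.616 m².
Resultant F = γ·h_c·A = 9.81 × 2.56691 × 13.616 = 342.87 kN.
I_c = b·h³/12 = 3.7 × 3.68³/12 = 15.3661 m⁴.
Centre of pressure: y_p = y_c + I_c/(y_c·A) = 2.69 + 15.3661/(2.69 × 13.616) = 2.69 + 0.419529 = 3.10953 m along the plane.

y_p = 3.11 m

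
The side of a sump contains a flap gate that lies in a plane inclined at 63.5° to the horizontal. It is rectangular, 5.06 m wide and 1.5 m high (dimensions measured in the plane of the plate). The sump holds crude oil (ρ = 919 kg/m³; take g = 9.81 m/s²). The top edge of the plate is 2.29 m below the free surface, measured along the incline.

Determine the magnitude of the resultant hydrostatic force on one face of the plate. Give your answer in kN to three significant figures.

γ = ρg = 919 × 9.81 / 1000 = 9.01539 kN/m³.
Let θ = 63.5° be the plate's angle to the horizontal; measure y along the incline from where the plane meets the free surface. Vertical depth h = y·sinθ with sinθ = 0.894934.
The centroid lies 1.5/2 = 0.75 m below the top edge, so y_c = 2.29 + 0.75 = 3.04 m and h_c = 3.04 × 0.894934 = 2.7206 m.
A = 5.06 × 1.5 = 7.59 m².
Resultant F = γ·h_c·A = 9.01539 × 2.7206 × 7.59 = 186.162 kN.

F ≈ 186 kN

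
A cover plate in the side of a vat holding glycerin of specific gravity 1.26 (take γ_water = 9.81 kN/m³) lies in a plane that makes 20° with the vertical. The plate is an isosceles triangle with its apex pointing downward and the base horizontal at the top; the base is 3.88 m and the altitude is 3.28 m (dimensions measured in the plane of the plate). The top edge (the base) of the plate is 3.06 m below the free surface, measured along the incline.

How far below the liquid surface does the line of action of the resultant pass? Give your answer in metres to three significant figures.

h_p = 4.04 m

γ = 1.26 × 9.81 = 12.3606 kN/m³.
The plate makes 20° with the vertical, i.e. θ = 90° − 20° = 70° to the horizontal. Measuring y along the incline from the free-surface line, vertical depth h = y·sinθ with sinθ = 0.939693.
With the apex down, the centroid sits h/3 = 3.28/3 = 1.09333 m below the base (the top edge), so y_c = 3.06 + 1.09333 = 4.15333 m and h_c = 4.15333 × 0.939693 = 3.90286 m.
A = ½ × 3.88 × 3.28 = 6.3632 m².
Resultant F = γ·h_c·A = 12.3606 × 3.90286 × 6.3632 = 306.972 kN.
I_c = b·h³/36 = 3.88 × 3.28³/36 = 3.80321 m⁴.
Centre of pressure: y_p = y_c + I_c/(y_c·A) = 4.15333 + 3.80321/(4.15333 × 6.3632) = 4.15333 + 0.143906 = 4.29724 m along the plane.
Vertically, h_p = y_p·sinθ = 4.29724 × 0.939693 = 4.03809 m.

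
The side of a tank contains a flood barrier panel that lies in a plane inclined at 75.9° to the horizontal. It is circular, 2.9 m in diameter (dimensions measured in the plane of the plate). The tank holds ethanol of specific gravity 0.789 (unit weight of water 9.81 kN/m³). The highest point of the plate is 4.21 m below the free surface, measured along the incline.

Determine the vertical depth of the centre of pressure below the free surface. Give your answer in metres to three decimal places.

h_p = 5.580 m

γ = 0.789 × 9.81 = 7.74009 kN/m³.
Let θ = 75.9° be the plate's angle to the horizontal; measure y along the incline from where the plane meets the free surface. Vertical depth h = y·sinθ with sinθ = 0.969872.
The centroid is at the centre, 1.45 m below the top of the plate, so y_c = 4.21 + 1.45 = 5.66 m and h_c = 5.66 × 0.969872 = 5.48948 m.
A = π(1.45)² = 6.6052 m².
Resultant F = γ·h_c·A = 7.74009 × 5.48948 × 6.6052 = 280.649 kN.
I_c = πr⁴/4 = π × 1.45⁴/4 = 3.47186 m⁴.
Centre of pressure: y_p = y_c + I_c/(y_c·A) = 5.66 + 3.47186/(5.66 × 6.6052) = 5.66 + 0.0928667 = 5.75287 m along the plane.
Vertically, h_p = y_p·sinθ = 5.75287 × 0.969872 = 5.57955 m.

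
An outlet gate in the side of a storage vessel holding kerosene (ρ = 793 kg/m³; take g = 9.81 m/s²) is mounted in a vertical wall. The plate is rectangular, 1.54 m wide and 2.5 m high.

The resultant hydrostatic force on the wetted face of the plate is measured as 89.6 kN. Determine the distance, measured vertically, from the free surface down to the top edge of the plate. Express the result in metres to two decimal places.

γ = ρg = 793 × 9.81 / 1000 = 7.77933 kN/m³.
A = 1.54 × 2.5 = 3.85 m².
From F = γ·h_c·A, the centroid depth is h_c = 89.6/(7.77933 × 3.85) = 2.99161 m.
The centroid lies 2.5/2 = 1.25 m below the top edge, so the top edge sits at h_top = 2.99161 − 1.25 = 1.74161 m below the surface.

d_top ≈ 1.74 m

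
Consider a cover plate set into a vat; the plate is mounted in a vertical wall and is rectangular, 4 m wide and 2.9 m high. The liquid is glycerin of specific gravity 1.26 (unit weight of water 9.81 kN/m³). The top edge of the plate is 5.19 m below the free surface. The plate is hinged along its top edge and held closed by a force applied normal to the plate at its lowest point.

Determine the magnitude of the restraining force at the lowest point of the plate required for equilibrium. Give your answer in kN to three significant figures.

P ≈ 511 kN

γ = 1.26 × 9.81 = 12.3606 kN/m³.
The centroid lies 2.9/2 = 1.45 m below the top edge, so the centroid depth is h_c = 5.19 + 1.45 = 6.64 m.
A = 4 × 2.9 = 11.6 m².
Resultant F = γ·h_c·A = 12.3606 × 6.64 × 11.6 = 952.063 kN.
I_c = b·h³/12 = 4 × 2.9³/12 = 8.12967 m⁴.
Centre of pressure: y_p = y_c + I_c/(y_c·A) = 6.64 + 8.12967/(6.64 × 11.6) = 6.64 + 0.105547 = 6.74555 m along the plane.
The resultant acts 1.45 + 0.105547 = 1.55555 m (along the plate) below the hinge at the top edge, so the moment about the hinge is M = F × 1.55555 = 952.063 × 1.55555 = 1480.98 kN·m.
A normal force at the bottom, 2.9 m from the hinge, must supply this moment: P = 1480.98/2.9 = 510.683 kN.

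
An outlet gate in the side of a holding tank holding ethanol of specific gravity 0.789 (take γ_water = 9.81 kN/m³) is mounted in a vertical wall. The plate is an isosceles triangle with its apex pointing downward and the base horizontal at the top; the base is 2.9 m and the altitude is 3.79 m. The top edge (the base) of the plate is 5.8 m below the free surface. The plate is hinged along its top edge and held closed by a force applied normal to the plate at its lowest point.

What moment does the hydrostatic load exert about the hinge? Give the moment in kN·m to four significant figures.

M ≈ 413.5 kN·m

γ = 0.789 × 9.81 = 7.74009 kN/m³.
With the apex down, the centroid sits h/3 = 3.79/3 = 1.26333 m below the base (the top edge), so the centroid depth is h_c = 5.8 + 1.26333 = 7.06333 m.
A = ½ × 2.9 × 3.79 = 5.4955 m².
Resultant F = γ·h_c·A = 7.74009 × 7.06333 × 5.4955 = 300.443 kN.
I_c = b·h³/36 = 2.9 × 3.79³/36 = 4.38544 m⁴.
Centre of pressure: y_p = y_c + I_c/(y_c·A) = 7.06333 + 4.38544/(7.06333 × 5.4955) = 7.06333 + 0.112979 = 7.17631 m along the plane.
The resultant acts 1.26333 + 0.112979 = 1.37631 m (along the plate) below the hinge at the top edge, so the moment about the hinge is M = F × 1.37631 = 300.443 × 1.37631 = 413.503 kN·m.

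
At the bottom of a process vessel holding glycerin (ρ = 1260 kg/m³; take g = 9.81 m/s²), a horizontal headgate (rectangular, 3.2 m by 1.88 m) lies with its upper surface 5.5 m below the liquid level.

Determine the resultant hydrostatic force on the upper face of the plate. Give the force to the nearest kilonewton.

F ≈ 409 kN

γ = ρg = 1260 × 9.81 / 1000 = 12.3606 kN/m³.
The plate is horizontal, so pressure is uniform at p = γ·h = 12.3606 × 5.5 = 67.9833 kN/m².
A = 3.2 × 1.88 = 6.016 m².
F = p·A = 67.9833 × 6.016 = 408.988 kN.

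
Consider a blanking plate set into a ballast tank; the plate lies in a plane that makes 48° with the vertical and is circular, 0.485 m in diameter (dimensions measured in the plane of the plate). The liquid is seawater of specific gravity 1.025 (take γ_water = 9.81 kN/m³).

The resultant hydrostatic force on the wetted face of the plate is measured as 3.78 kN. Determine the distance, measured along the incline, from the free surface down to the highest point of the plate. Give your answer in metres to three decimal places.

y_top ≈ 2.798 m

γ = 1.025 × 9.81 = 10.05525 kN/m³.
A = π(0.2425)² = 0.184745 m².
From F = γ·h_c·A, the centroid depth is h_c = 3.78/(10.05525 × 0.184745) = 2.03482 m.
The plate makes 48° with the vertical, i.e. θ = 90° − 48° = 42° to the horizontal. Measuring y along the incline from the free-surface line, vertical depth h = y·sinθ with sinθ = 0.669131.
Along the incline, y_c = h_c/sinθ = 2.03482/0.669131 = 3.04099 m.
The centroid is at the centre, 0.2425 m below the top of the plate, so the highest point sits at y_top = 3.04099 − 0.2425 = 2.79849 m along the incline.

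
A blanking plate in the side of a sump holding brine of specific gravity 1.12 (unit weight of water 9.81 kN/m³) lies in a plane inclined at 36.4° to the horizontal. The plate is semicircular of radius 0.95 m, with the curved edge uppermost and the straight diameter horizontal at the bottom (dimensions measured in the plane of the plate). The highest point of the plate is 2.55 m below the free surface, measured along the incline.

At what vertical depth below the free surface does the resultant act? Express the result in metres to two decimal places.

γ = 1.12 × 9.81 = 10.9872 kN/m³.
Let θ = 36.4° be the plate's angle to the horizontal; measure y along the incline from where the plane meets the free surface. Vertical depth h = y·sinθ with sinθ = 0.593419.
The centroid lies 4r/(3π) = 0.403193 m above the diameter, so r − 4r/(3π) = 0.95 − 0.403193 = 0.546807 m below the topmost point, so y_c = 2.55 + 0.546807 = 3.09681 m and h_c = 3.09681 × 0.593419 = 1.83771 m.
A = πr²/2 = π × 0.95²/2 = 1.41764 m².
Resultant F = γ·h_c·A = 10.9872 × 1.83771 × 1.41764 = 28.624 kN.
I_c = (π/8 − 8/(9π))·r⁴ = 0.109757 × 0.95⁴ = 0.0893978 m⁴.
Centre of pressure: y_p = y_c + I_c/(y_c·A) = 3.09681 + 0.0893978/(3.09681 × 1.41764) = 3.09681 + 0.0203632 = 3.11717 m along the plane.
Vertically, h_p = y_p·sinθ = 3.11717 × 0.593419 = 1.84979 m.

h_p = 1.85 m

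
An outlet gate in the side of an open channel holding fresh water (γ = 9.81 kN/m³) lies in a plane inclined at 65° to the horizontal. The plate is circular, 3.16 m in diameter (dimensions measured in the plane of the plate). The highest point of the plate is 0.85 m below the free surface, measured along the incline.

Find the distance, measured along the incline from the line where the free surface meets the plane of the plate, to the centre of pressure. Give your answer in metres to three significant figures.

γ = 9.81 kN/m³.
Let θ = 65° be the plate's angle to the horizontal; measure y along the incline from where the plane meets the free surface. Vertical depth h = y·sinθ with sinθ = 0.906308.
The centroid is at the centre, 1.58 m below the top of the plate, so y_c = 0.85 + 1.58 = 2.43 m and h_c = 2.43 × 0.906308 = 2.20233 m.
A = π(1.58)² = 7.84267 m².
Resultant F = γ·h_c·A = 9.81 × 2.20233 × 7.84267 = 169.44 kN.
I_c = πr⁴/4 = π × 1.58⁴/4 = 4.89461 m⁴.
Centre of pressure: y_p = y_c + I_c/(y_c·A) = 2.43 + 4.89461/(2.43 × 7.84267) = 2.43 + 0.256831 = 2.68683 m along the plane.

y_p = 2.69 m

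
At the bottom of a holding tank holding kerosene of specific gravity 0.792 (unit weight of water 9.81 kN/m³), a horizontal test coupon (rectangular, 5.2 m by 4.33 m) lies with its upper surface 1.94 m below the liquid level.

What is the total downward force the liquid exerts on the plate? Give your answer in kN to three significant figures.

γ = 0.792 × 9.81 = 7.76952 kN/m³.
The plate is horizontal, so pressure is uniform at p = γ·h = 7.76952 × 1.94 = 15.0729 kN/m².
A = 5.2 × 4.33 = 22.516 m².
F = p·A = 15.0729 × 22.516 = 339.381 kN.

F ≈ 339 kN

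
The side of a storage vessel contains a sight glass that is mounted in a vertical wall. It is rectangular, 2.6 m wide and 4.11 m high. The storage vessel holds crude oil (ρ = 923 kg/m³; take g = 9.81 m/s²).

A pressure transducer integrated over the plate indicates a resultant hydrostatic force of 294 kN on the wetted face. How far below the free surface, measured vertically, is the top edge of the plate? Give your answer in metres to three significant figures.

γ = ρg = 923 × 9.81 / 1000 = 9.05463 kN/m³.
A = 2.6 × 4.11 = 10.686 m².
From F = γ·h_c·A, the centroid depth is h_c = 294/(9.05463 × 10.686) = 3.03852 m.
The centroid lies 4.11/2 = 2.055 m below the top edge, so the top edge sits at h_top = 3.03852 − 2.055 = 0.98352 m below the surface.

d_top ≈ 0.984 m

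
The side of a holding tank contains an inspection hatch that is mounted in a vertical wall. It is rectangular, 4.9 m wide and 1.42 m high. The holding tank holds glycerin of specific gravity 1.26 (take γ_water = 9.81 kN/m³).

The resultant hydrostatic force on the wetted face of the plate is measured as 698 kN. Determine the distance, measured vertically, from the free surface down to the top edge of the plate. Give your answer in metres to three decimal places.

γ = 1.26 × 9.81 = 12.3606 kN/m³.
A = 4.9 × 1.42 = 6.958 m².
From F = γ·h_c·A, the centroid depth is h_c = 698/(12.3606 × 6.958) = 8.1158 m.
The centroid lies 1.42/2 = 0.71 m below the top edge, so the top edge sits at h_top = 8.1158 − 0.71 = 7.4058 m below the surface.

d_top ≈ 7.406 m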